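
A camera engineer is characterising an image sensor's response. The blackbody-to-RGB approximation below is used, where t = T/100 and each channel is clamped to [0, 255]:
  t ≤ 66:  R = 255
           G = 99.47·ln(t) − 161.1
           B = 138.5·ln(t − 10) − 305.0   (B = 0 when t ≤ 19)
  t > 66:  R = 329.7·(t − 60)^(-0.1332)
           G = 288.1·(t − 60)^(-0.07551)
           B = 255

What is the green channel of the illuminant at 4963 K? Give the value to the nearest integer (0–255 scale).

t = 4963/100 = 49.63; the t ≤ 66 branch applies.
G = 99.47·ln 49.63 − 161.1 = 99.47·3.9046 − 161.1 = 227.290.
Rounded: 227.

227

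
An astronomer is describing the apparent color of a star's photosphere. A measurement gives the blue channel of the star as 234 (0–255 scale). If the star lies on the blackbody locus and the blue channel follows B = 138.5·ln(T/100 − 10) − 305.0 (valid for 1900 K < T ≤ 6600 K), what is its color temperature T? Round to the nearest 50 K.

5900 K

ln(t − 10) = (234 + 305.0) / 138.5 = 3.8917.
t − 10 = e^3.8917 = 48.994, so t = 58.994.
T = 100·t = 5899 K → 5900 K to the nearest 50 K.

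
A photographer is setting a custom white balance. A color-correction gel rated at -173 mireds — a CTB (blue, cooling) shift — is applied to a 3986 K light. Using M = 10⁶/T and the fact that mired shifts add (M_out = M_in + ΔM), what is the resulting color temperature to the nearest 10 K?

12840 K

M_in = 10⁶/3986 = 250.88 mireds.
M_out = 250.88 + (-173) = 77.88 mireds.
T_out = 10⁶/77.88 = 12840.6 K → 12840 K.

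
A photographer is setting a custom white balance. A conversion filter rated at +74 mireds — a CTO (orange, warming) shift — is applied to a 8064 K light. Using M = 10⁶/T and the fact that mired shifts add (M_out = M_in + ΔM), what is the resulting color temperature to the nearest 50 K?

M_in = 10⁶/8064 = 124.01 mireds.
M_out = 124.01 + (+74) = 198.01 mireds.
T_out = 10⁶/198.01 = 5050.3 K → 5050 K.

5050 K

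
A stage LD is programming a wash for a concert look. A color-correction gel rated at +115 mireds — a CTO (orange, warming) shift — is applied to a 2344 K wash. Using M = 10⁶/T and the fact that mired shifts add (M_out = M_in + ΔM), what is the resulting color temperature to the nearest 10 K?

1850 K

M_in = 10⁶/2344 = 426.62 mireds.
M_out = 426.62 + (+115) = 541.62 mireds.
T_out = 10⁶/541.62 = 1846.3 K → 1850 K.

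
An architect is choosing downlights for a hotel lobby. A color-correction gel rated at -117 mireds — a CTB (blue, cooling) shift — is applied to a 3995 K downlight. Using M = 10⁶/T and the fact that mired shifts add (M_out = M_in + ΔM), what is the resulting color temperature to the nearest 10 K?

7500 K

M_in = 10⁶/3995 = 250.31 mireds.
M_out = 250.31 + (-117) = 133.31 mireds.
T_out = 10⁶/133.31 = 7501.2 K → 7500 K.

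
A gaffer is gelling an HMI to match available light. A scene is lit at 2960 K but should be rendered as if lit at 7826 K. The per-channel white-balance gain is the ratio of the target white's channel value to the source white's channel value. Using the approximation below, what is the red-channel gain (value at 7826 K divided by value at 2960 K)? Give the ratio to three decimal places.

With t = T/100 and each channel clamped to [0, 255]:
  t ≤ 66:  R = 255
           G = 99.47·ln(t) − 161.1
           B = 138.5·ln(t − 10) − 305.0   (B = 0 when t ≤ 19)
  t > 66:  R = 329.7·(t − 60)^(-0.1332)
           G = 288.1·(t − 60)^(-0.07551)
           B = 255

At 2960 K (t = 29.6):
  R = 255 by definition for t ≤ 66.
At 7826 K (t = 78.26):
  R = 329.7·(78.26 − 60)^(-0.1332) = 329.7·18.26^(-0.1332) = 329.7·0.67915 = 223.917.
Gain = 223.917 / 255.000 = 0.8781 → 0.878.

0.878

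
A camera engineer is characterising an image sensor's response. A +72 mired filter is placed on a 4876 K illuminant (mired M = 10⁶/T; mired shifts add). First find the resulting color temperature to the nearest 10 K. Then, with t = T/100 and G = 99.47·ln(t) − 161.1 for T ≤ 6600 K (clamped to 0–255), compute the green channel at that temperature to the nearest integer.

196

M_in = 10⁶/4876 = 205.09; M_out = 205.09 + (+72) = 277.09.
T_out = 10⁶/277.09 = 3609.0 K → 3610 K; t = 36.1.
G = 99.47·ln 36.1 − 161.1 = 99.47·3.5863 − 161.1 = 195.629.
Rounded: 196.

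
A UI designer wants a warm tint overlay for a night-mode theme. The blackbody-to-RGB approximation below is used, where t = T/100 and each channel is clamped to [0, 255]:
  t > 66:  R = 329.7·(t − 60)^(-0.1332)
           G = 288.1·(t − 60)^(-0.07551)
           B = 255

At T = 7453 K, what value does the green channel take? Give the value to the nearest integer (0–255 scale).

235

t = 7453/100 = 74.53; the t > 66 branch applies.
G = 288.1·(74.53 − 60)^(-0.07551) = 288.1·14.53^(-0.07551) = 288.1·0.81703 = 235.386.
Rounded: 235.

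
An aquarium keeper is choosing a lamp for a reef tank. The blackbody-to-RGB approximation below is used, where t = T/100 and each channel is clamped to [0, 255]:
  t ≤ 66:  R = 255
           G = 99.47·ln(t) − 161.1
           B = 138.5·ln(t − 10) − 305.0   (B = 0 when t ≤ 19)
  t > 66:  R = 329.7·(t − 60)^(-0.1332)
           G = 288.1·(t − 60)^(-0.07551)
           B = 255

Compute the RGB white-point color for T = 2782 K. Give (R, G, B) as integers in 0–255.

(255, 170, 94)

t = 2782/100 = 27.82; the t ≤ 66 branch applies.
R = 255 by definition for t ≤ 66.
G = 99.47·ln 27.82 − 161.1 = 99.47·3.3258 − 161.1 = 169.713.
B = 138.5·ln(27.82 − 10) − 305.0 = 138.5·ln 17.82 − 305.0 = 138.5·2.8803 − 305.0 = 93.925.
Rounded: (255, 170, 94).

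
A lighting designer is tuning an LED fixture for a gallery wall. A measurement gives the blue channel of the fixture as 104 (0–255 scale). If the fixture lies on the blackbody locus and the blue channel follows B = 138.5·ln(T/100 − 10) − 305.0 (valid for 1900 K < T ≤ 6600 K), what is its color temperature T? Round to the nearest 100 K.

ln(t − 10) = (104 + 305.0) / 138.5 = 2.9531.
t − 10 = e^2.9531 = 19.165, so t = 29.165.
T = 100·t = 2916 K → 2900 K to the nearest 100 K.

2900 K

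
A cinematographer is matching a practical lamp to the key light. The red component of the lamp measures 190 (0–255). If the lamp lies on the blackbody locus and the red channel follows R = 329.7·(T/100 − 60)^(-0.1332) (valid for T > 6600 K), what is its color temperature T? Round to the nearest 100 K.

12300 K

(t − 60)^(-0.1332) = 190/329.7 = 0.57628.
t − 60 = 0.57628^(1/-0.1332) = 0.57628^(-7.508) = 62.667, so t = 122.667.
T = 100·t = 12267 K → 12300 K to the nearest 100 K.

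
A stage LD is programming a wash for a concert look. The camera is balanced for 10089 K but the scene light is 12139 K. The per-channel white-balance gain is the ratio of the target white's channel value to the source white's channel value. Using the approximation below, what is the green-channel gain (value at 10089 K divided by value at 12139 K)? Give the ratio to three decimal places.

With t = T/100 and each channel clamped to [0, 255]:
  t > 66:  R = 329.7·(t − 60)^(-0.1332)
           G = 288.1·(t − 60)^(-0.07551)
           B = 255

At 12139 K (t = 121.39):
  G = 288.1·(121.39 − 60)^(-0.07551) = 288.1·61.39^(-0.07551) = 288.1·0.73279 = 211.117.
At 10089 K (t = 100.89):
  G = 288.1·(100.89 − 60)^(-0.07551) = 288.1·40.89^(-0.07551) = 288.1·0.75563 = 217.696.
Gain = 217.696 / 211.117 = 1.0312 → 1.031.

1.031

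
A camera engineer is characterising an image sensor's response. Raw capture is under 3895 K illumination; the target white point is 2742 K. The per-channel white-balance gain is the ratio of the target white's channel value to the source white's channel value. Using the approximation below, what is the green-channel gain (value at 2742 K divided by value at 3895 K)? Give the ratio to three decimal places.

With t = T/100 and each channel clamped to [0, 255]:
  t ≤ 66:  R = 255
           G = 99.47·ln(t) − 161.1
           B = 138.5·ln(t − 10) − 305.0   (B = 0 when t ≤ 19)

0.828

At 3895 K (t = 38.95):
  G = 99.47·ln 38.95 − 161.1 = 99.47·3.6623 − 161.1 = 203.187.
At 2742 K (t = 27.42):
  G = 99.47·ln 27.42 − 161.1 = 99.47·3.3113 − 161.1 = 168.272.
Gain = 168.272 / 203.187 = 0.8282 → 0.828.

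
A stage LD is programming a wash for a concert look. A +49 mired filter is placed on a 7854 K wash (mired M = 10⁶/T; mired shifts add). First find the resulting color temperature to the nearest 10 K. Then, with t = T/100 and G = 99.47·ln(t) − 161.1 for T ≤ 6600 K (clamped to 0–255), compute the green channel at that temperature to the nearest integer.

241

M_in = 10⁶/7854 = 127.32; M_out = 127.32 + (+49) = 176.32.
T_out = 10⁶/176.32 = 5671.4 K → 5670 K; t = 56.7.
G = 99.47·ln 56.7 − 161.1 = 99.47·4.0378 − 161.1 = 240.537.
Rounded: 241.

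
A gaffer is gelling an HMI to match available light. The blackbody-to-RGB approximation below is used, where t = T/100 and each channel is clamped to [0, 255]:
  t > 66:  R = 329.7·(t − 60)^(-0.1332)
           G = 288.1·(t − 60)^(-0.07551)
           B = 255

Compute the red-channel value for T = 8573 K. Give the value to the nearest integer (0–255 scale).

214

t = 8573/100 = 85.73; the t > 66 branch applies.
R = 329.7·(85.73 − 60)^(-0.1332) = 329.7·25.73^(-0.1332) = 329.7·0.64883 = 213.919.
Rounded: 214.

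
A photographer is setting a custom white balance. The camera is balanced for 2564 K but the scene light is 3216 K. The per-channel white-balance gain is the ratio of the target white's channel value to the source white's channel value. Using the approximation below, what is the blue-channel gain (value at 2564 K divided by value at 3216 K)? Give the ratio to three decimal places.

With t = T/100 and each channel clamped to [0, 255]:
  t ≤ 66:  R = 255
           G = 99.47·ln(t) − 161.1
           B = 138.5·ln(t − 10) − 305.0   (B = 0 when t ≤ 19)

0.611

At 3216 K (t = 32.16):
  B = 138.5·ln(32.16 − 10) − 305.0 = 138.5·ln 22.16 − 305.0 = 138.5·3.0983 − 305.0 = 124.113.
At 2564 K (t = 25.64):
  B = 138.5·ln(25.64 − 10) − 305.0 = 138.5·ln 15.64 − 305.0 = 138.5·2.7498 − 305.0 = 75.852.
Gain = 75.852 / 124.113 = 0.6112 → 0.611.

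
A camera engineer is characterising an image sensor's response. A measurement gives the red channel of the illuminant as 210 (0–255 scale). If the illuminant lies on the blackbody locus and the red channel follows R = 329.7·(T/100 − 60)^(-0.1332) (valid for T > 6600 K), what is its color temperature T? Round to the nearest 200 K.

(t − 60)^(-0.1332) = 210/329.7 = 0.63694.
t − 60 = 0.63694^(1/-0.1332) = 0.63694^(-7.508) = 29.561, so t = 89.561.
T = 100·t = 8956 K → 9000 K to the nearest 200 K.

9000 K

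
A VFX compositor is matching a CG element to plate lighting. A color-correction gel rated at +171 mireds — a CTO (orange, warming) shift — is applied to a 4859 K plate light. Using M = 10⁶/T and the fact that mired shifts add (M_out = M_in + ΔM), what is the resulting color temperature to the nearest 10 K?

M_in = 10⁶/4859 = 205.80 mireds.
M_out = 205.80 + (+171) = 376.80 mireds.
T_out = 10⁶/376.80 = 2653.9 K → 2650 K.

2650 K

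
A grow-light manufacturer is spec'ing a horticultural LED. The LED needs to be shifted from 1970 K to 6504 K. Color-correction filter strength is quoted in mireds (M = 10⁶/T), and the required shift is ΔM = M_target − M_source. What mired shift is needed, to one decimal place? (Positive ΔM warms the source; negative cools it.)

-353.9 mireds

M_source = 10⁶/1970 = 507.614; M_target = 10⁶/6504 = 153.752.
ΔM = 153.752 − 507.614 = -353.863 → -353.9 mireds, a cooling shift.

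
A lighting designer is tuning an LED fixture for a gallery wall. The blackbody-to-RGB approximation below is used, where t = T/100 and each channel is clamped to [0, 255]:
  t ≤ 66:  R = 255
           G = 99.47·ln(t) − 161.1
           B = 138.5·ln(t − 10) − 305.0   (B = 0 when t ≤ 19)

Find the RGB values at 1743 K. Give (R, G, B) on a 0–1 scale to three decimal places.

(1.000, 0.483, 0.000)

t = 1743/100 = 17.43; the t ≤ 66 branch applies.
R = 255 by definition for t ≤ 66.
G = 99.47·ln 17.43 − 161.1 = 99.47·2.8582 − 161.1 = 123.204.
t = 17.43 ≤ 19, so B = 0.
Dividing each by 255: (1.0000, 0.4832, 0.0000) → (1.000, 0.483, 0.000).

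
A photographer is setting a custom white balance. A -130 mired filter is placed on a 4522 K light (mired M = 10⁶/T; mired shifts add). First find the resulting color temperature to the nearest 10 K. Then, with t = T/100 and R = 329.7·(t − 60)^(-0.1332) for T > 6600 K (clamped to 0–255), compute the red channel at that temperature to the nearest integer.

M_in = 10⁶/4522 = 221.14; M_out = 221.14 + (-130) = 91.14.
T_out = 10⁶/91.14 = 10972.0 K → 10970 K; t = 109.7.
R = 329.7·(109.7 − 60)^(-0.1332) = 329.7·49.7^(-0.1332) = 329.7·0.59435 = 195.959.
Rounded: 196.

196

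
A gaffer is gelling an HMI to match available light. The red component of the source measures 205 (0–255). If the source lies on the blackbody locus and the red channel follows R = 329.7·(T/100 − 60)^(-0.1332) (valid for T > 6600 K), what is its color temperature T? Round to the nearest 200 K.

9600 K

(t − 60)^(-0.1332) = 205/329.7 = 0.62178.
t − 60 = 0.62178^(1/-0.1332) = 0.62178^(-7.508) = 35.423, so t = 95.423.
T = 100·t = 9542 K → 9600 K to the nearest 200 K.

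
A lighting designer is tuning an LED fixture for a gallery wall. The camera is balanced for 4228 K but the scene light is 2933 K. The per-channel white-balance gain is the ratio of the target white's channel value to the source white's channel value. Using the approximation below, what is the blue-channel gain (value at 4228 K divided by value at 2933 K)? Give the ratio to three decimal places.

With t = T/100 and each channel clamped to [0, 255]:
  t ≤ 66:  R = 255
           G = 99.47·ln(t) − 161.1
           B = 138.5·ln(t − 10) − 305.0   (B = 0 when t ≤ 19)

1.675

At 2933 K (t = 29.33):
  B = 138.5·ln(29.33 − 10) − 305.0 = 138.5·ln 19.33 − 305.0 = 138.5·2.9617 − 305.0 = 105.190.
At 4228 K (t = 42.28):
  B = 138.5·ln(42.28 − 10) − 305.0 = 138.5·ln 32.28 − 305.0 = 138.5·3.4744 − 305.0 = 176.211.
Gain = 176.211 / 105.190 = 1.6752 → 1.675.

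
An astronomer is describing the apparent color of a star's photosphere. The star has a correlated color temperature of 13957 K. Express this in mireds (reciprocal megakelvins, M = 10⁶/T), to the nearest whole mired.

M = 10⁶ / 13957 = 71.649 → 72 mireds.

72 mireds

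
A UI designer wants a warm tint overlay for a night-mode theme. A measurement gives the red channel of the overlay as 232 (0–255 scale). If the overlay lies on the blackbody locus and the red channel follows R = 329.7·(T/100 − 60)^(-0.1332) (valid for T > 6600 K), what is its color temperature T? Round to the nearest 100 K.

(t − 60)^(-0.1332) = 232/329.7 = 0.70367.
t − 60 = 0.70367^(1/-0.1332) = 0.70367^(-7.508) = 13.992, so t = 73.992.
T = 100·t = 7399 K → 7400 K to the nearest 100 K.

7400 K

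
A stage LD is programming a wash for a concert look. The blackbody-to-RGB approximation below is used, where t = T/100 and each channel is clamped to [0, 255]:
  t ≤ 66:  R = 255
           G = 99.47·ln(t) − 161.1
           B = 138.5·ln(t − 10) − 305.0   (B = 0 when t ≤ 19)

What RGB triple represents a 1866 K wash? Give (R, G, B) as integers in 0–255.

(255, 130, 0)

t = 1866/100 = 18.66; the t ≤ 66 branch applies.
R = 255 by definition for t ≤ 66.
G = 99.47·ln 18.66 − 161.1 = 99.47·2.9264 − 161.1 = 129.987.
t = 18.66 ≤ 19, so B = 0.
Rounded: (255, 130, 0).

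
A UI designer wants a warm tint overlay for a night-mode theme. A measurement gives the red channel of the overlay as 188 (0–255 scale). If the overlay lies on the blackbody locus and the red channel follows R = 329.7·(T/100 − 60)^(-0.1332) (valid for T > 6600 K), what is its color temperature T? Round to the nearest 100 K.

(t − 60)^(-0.1332) = 188/329.7 = 0.57022.
t − 60 = 0.57022^(1/-0.1332) = 0.57022^(-7.508) = 67.848, so t = 127.848.
T = 100·t = 12785 K → 12800 K to the nearest 100 K.

12800 K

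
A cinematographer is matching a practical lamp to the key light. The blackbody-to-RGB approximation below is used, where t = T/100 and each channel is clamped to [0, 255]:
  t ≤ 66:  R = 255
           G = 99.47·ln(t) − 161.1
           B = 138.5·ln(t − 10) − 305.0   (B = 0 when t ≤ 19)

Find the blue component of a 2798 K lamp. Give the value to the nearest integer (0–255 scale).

95

t = 2798/100 = 27.98; the t ≤ 66 branch applies.
B = 138.5·ln(27.98 − 10) − 305.0 = 138.5·ln 17.98 − 305.0 = 138.5·2.8893 − 305.0 = 95.163.
Rounded: 95.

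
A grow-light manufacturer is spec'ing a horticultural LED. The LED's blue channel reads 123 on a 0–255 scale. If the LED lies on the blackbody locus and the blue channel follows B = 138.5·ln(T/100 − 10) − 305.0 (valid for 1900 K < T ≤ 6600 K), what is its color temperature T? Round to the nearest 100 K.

3200 K

ln(t − 10) = (123 + 305.0) / 138.5 = 3.0903.
t − 10 = e^3.0903 = 21.983, so t = 31.983.
T = 100·t = 3198 K → 3200 K to the nearest 100 K.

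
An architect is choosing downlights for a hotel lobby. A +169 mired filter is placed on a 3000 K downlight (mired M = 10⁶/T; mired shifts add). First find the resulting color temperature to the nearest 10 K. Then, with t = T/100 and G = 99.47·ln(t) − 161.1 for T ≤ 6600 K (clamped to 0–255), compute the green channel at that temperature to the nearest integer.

136

M_in = 10⁶/3000 = 333.33; M_out = 333.33 + (+169) = 502.33.
T_out = 10⁶/502.33 = 1990.7 K → 1990 K; t = 19.9.
G = 99.47·ln 19.9 − 161.1 = 99.47·2.9907 − 161.1 = 136.387.
Rounded: 136.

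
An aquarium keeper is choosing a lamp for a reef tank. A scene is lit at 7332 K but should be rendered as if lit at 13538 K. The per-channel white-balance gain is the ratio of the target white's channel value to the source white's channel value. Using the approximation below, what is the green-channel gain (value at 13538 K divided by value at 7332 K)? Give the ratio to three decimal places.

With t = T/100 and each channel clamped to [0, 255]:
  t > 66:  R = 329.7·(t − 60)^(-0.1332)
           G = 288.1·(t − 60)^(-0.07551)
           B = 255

0.877

At 7332 K (t = 73.32):
  G = 288.1·(73.32 − 60)^(-0.07551) = 288.1·13.32^(-0.07551) = 288.1·0.82241 = 236.936.
At 13538 K (t = 135.38):
  G = 288.1·(135.38 − 60)^(-0.07551) = 288.1·75.38^(-0.07551) = 288.1·0.72152 = 207.870.
Gain = 207.870 / 236.936 = 0.8773 → 0.877.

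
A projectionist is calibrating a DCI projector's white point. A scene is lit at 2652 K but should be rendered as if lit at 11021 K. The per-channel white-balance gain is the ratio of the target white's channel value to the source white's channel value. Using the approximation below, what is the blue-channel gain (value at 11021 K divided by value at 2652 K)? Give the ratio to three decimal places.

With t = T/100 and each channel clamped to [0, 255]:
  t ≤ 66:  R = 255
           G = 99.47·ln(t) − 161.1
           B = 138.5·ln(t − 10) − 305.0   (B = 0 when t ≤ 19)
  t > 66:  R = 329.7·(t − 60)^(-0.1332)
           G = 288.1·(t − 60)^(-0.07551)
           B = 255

3.056

At 2652 K (t = 26.52):
  B = 138.5·ln(26.52 − 10) − 305.0 = 138.5·ln 16.52 − 305.0 = 138.5·2.8046 − 305.0 = 83.433.
At 11021 K (t = 110.21):
  B = 255 by definition for t > 66.
Gain = 255.000 / 83.433 = 3.0563 → 3.056.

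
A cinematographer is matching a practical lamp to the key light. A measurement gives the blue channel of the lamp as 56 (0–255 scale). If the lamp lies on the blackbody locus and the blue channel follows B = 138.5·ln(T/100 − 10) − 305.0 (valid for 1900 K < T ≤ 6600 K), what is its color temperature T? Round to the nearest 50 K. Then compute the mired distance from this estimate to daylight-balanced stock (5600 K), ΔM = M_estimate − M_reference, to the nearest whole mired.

ln(t − 10) = (56 + 305.0) / 138.5 = 2.6065.
t − 10 = e^2.6065 = 13.552, so t = 23.552.
T = 100·t = 2355 K → 2350 K to the nearest 50 K.
M_estimate = 10⁶/2350 = 425.53; M_reference = 10⁶/5600 = 178.57.
ΔM = 425.53 − 178.57 = 246.96 → +247 mireds.

+247 mireds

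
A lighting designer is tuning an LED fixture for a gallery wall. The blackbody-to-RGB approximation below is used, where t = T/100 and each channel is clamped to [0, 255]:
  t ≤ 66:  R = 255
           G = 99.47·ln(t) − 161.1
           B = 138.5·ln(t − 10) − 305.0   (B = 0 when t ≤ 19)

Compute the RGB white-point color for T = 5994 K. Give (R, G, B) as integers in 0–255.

(255, 246, 237)

t = 5994/100 = 59.94; the t ≤ 66 branch applies.
R = 255 by definition for t ≤ 66.
G = 99.47·ln 59.94 − 161.1 = 99.47·4.0933 − 161.1 = 246.065.
B = 138.5·ln(59.94 − 10) − 305.0 = 138.5·ln 49.94 − 305.0 = 138.5·3.9108 − 305.0 = 236.649.
Rounded: (255, 246, 237).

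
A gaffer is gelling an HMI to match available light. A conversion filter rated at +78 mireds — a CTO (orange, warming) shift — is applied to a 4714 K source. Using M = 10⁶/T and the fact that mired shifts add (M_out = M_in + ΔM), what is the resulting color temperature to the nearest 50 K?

3450 K

M_in = 10⁶/4714 = 212.13 mireds.
M_out = 212.13 + (+78) = 290.13 mireds.
T_out = 10⁶/290.13 = 3446.7 K → 3450 K.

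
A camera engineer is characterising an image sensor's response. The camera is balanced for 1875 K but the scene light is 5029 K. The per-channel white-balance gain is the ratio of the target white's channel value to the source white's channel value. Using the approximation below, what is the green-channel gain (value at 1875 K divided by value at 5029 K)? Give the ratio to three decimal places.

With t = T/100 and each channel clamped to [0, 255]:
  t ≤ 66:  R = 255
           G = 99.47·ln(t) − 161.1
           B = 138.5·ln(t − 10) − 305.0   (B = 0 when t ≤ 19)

0.571

At 5029 K (t = 50.29):
  G = 99.47·ln 50.29 − 161.1 = 99.47·3.9178 − 161.1 = 228.604.
At 1875 K (t = 18.75):
  G = 99.47·ln 18.75 − 161.1 = 99.47·2.9312 − 161.1 = 130.466.
Gain = 130.466 / 228.604 = 0.5707 → 0.571.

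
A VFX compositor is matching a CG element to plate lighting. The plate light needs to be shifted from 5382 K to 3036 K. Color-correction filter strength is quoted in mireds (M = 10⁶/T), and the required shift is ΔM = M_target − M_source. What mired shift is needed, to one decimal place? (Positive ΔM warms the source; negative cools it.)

+143.6 mireds

M_source = 10⁶/5382 = 185.805; M_target = 10⁶/3036 = 329.381.
ΔM = 329.381 − 185.805 = 143.576 → +143.6 mireds, a warming shift.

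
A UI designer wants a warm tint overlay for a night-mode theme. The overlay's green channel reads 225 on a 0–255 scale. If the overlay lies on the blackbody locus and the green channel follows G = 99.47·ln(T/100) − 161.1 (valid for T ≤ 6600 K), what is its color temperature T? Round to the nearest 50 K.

ln t = (225 + 161.1) / 99.47 = 3.8816.
t = e^3.8816 = 48.500.
T = 100·t = 4850 K → 4850 K to the nearest 50 K.

4850 K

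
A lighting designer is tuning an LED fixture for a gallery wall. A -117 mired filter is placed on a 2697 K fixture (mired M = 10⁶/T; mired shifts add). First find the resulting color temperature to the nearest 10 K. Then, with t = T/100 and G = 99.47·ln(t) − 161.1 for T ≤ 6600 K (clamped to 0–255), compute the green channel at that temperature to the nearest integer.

204

M_in = 10⁶/2697 = 370.78; M_out = 370.78 + (-117) = 253.78.
T_out = 10⁶/253.78 = 3940.4 K → 3940 K; t = 39.4.
G = 99.47·ln 39.4 − 161.1 = 99.47·3.6738 − 161.1 = 204.329.
Rounded: 204.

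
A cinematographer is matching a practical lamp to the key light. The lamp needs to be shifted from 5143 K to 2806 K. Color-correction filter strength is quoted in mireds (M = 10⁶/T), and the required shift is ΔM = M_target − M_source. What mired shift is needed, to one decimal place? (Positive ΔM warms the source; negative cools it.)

+161.9 mireds

M_source = 10⁶/5143 = 194.439; M_target = 10⁶/2806 = 356.379.
ΔM = 356.379 − 194.439 = 161.940 → +161.9 mireds, a warming shift.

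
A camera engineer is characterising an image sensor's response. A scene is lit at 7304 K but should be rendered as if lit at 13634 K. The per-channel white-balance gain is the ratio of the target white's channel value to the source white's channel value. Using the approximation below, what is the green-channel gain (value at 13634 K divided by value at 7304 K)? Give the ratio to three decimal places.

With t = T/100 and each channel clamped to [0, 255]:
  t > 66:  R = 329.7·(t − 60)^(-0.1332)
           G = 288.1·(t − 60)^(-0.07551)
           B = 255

At 7304 K (t = 73.04):
  G = 288.1·(73.04 − 60)^(-0.07551) = 288.1·13.04^(-0.07551) = 288.1·0.82373 = 237.317.
At 13634 K (t = 136.34):
  G = 288.1·(136.34 − 60)^(-0.07551) = 288.1·76.34^(-0.07551) = 288.1·0.72083 = 207.671.
Gain = 207.671 / 237.317 = 0.8751 → 0.875.

0.875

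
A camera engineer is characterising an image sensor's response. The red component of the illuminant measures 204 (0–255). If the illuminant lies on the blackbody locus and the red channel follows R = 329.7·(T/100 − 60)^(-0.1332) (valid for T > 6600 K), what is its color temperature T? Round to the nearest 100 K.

9700 K

(t − 60)^(-0.1332) = 204/329.7 = 0.61874.
t − 60 = 0.61874^(1/-0.1332) = 0.61874^(-7.508) = 36.748, so t = 96.748.
T = 100·t = 9675 K → 9700 K to the nearest 100 K.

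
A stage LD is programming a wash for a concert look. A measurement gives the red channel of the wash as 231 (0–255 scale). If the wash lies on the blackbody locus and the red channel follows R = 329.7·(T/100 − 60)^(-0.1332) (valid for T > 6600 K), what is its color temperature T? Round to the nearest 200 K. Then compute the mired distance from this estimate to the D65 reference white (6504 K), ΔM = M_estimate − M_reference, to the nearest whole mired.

-19 mireds

(t − 60)^(-0.1332) = 231/329.7 = 0.70064.
t − 60 = 0.70064^(1/-0.1332) = 0.70064^(-7.508) = 14.453, so t = 74.453.
T = 100·t = 7445 K → 7400 K to the nearest 200 K.
M_estimate = 10⁶/7400 = 135.14; M_reference = 10⁶/6504 = 153.75.
ΔM = 135.14 − 153.75 = -18.62 → -19 mireds.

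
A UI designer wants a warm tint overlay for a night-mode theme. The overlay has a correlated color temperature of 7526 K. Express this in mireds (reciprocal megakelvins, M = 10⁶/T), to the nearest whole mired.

M = 10⁶ / 7526 = 132.873 → 133 mireds.

133 mireds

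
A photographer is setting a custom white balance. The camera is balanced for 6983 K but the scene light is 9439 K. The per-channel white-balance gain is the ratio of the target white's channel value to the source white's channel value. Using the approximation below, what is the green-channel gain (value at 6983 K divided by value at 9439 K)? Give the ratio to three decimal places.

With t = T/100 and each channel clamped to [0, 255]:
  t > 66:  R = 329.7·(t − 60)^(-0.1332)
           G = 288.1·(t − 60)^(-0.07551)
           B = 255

1.099

At 9439 K (t = 94.39):
  G = 288.1·(94.39 − 60)^(-0.07551) = 288.1·34.39^(-0.07551) = 288.1·0.76557 = 220.560.
At 6983 K (t = 69.83):
  G = 288.1·(69.83 − 60)^(-0.07551) = 288.1·9.83^(-0.07551) = 288.1·0.84150 = 242.435.
Gain = 242.435 / 220.560 = 1.0992 → 1.099.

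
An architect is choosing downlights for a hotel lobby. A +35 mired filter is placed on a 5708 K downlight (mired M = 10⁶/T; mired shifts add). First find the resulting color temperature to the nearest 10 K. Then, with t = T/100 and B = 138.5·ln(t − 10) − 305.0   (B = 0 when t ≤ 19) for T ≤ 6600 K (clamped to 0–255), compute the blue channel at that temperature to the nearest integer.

197

M_in = 10⁶/5708 = 175.19; M_out = 175.19 + (+35) = 210.19.
T_out = 10⁶/210.19 = 4757.5 K → 4760 K; t = 47.6.
B = 138.5·ln(47.6 − 10) − 305.0 = 138.5·ln 37.6 − 305.0 = 138.5·3.6270 − 305.0 = 197.340.
Rounded: 197.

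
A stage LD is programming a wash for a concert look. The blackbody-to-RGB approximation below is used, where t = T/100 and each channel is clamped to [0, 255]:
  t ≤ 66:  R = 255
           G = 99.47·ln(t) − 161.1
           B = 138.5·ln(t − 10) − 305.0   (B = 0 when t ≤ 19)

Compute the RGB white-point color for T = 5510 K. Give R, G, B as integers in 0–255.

R=255, G=238, B=223

t = 5510/100 = 55.1; the t ≤ 66 branch applies.
R = 255 by definition for t ≤ 66.
G = 99.47·ln 55.1 − 161.1 = 99.47·4.0091 − 161.1 = 237.690.
B = 138.5·ln(55.1 − 10) − 305.0 = 138.5·ln 45.1 − 305.0 = 138.5·3.8089 − 305.0 = 222.530.
Rounded: (255, 238, 223).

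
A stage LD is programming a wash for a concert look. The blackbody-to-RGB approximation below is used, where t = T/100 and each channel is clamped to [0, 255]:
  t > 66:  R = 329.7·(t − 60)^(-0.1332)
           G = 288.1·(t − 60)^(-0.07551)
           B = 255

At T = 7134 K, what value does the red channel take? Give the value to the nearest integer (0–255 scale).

t = 7134/100 = 71.34; the t > 66 branch applies.
R = 329.7·(71.34 − 60)^(-0.1332) = 329.7·11.34^(-0.1332) = 329.7·0.72364 = 238.586.
Rounded: 239.

239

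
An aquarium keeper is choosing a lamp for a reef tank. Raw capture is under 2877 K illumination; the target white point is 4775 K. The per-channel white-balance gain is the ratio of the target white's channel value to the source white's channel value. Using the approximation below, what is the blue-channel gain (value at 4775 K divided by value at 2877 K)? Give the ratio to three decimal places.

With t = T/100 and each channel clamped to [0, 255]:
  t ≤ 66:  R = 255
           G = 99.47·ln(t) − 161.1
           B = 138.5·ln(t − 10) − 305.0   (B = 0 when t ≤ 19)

At 2877 K (t = 28.77):
  B = 138.5·ln(28.77 − 10) − 305.0 = 138.5·ln 18.77 − 305.0 = 138.5·2.9323 − 305.0 = 101.118.
At 4775 K (t = 47.75):
  B = 138.5·ln(47.75 − 10) − 305.0 = 138.5·ln 37.75 − 305.0 = 138.5·3.6310 − 305.0 = 197.891.
Gain = 197.891 / 101.118 = 1.9570 → 1.957.

1.957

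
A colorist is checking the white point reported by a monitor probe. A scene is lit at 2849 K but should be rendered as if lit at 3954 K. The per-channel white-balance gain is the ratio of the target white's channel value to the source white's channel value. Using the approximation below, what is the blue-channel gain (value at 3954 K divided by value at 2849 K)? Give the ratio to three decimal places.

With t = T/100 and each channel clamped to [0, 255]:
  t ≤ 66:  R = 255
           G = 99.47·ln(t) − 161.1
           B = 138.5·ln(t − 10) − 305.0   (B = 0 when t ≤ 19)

At 2849 K (t = 28.49):
  B = 138.5·ln(28.49 − 10) − 305.0 = 138.5·ln 18.49 − 305.0 = 138.5·2.9172 − 305.0 = 99.036.
At 3954 K (t = 39.54):
  B = 138.5·ln(39.54 − 10) − 305.0 = 138.5·ln 29.54 − 305.0 = 138.5·3.3857 − 305.0 = 163.926.
Gain = 163.926 / 99.036 = 1.6552 → 1.655.

1.655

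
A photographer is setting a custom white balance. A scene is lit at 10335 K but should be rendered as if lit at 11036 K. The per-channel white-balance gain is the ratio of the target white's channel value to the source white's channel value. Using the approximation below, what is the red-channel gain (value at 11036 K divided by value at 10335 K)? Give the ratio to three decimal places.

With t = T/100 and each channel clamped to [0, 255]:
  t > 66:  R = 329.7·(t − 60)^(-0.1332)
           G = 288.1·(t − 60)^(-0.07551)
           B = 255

0.980

At 10335 K (t = 103.35):
  R = 329.7·(103.35 − 60)^(-0.1332) = 329.7·43.35^(-0.1332) = 329.7·0.60528 = 199.559.
At 11036 K (t = 110.36):
  R = 329.7·(110.36 − 60)^(-0.1332) = 329.7·50.36^(-0.1332) = 329.7·0.59331 = 195.615.
Gain = 195.615 / 199.559 = 0.9802 → 0.980.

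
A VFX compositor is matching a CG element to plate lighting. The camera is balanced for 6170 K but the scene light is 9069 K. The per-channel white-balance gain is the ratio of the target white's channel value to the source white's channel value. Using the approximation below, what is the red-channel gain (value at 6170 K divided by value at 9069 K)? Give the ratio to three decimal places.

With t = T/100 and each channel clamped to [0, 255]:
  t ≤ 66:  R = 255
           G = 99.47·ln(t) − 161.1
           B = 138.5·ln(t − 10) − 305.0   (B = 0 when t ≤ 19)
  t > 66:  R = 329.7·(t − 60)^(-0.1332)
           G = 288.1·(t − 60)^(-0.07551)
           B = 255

1.220

At 9069 K (t = 90.69):
  R = 329.7·(90.69 − 60)^(-0.1332) = 329.7·30.69^(-0.1332) = 329.7·0.63377 = 208.954.
At 6170 K (t = 61.7):
  R = 255 by definition for t ≤ 66.
Gain = 255.000 / 208.954 = 1.2204 → 1.220.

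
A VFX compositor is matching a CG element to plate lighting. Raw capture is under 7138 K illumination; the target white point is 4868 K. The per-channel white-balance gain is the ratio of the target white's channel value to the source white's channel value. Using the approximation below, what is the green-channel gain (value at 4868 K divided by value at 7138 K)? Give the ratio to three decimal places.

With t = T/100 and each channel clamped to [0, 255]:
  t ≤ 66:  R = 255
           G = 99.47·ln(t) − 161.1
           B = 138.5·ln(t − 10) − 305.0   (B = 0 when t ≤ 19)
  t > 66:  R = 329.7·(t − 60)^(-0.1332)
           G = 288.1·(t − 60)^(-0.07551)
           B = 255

At 7138 K (t = 71.38):
  G = 288.1·(71.38 − 60)^(-0.07551) = 288.1·11.38^(-0.07551) = 288.1·0.83224 = 239.770.
At 4868 K (t = 48.68):
  G = 99.47·ln 48.68 − 161.1 = 99.47·3.8853 − 161.1 = 225.368.
Gain = 225.368 / 239.770 = 0.9399 → 0.940.

0.940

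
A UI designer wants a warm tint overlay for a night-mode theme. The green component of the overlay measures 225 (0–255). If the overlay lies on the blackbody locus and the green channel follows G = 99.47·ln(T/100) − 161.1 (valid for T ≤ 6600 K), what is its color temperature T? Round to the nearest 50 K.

4850 K

ln t = (225 + 161.1) / 99.47 = 3.8816.
t = e^3.8816 = 48.500.
T = 100·t = 4850 K → 4850 K to the nearest 50 K.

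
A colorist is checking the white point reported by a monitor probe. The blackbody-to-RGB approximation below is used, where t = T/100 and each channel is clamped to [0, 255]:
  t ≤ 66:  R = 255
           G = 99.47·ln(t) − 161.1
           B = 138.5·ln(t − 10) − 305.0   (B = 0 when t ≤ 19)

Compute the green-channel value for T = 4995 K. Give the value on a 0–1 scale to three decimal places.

0.894

t = 4995/100 = 49.95; the t ≤ 66 branch applies.
G = 99.47·ln 49.95 − 161.1 = 99.47·3.9110 − 161.1 = 227.929.
On a 0–1 scale: 227.929/255 = 0.8938 → 0.894.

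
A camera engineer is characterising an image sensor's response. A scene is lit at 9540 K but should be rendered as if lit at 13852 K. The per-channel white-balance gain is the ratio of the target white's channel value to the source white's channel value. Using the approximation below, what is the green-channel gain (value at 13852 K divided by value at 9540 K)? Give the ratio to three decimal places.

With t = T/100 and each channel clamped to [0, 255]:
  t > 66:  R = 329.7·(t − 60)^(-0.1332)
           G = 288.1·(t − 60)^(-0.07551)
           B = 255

At 9540 K (t = 95.4):
  G = 288.1·(95.4 − 60)^(-0.07551) = 288.1·35.4^(-0.07551) = 288.1·0.76390 = 220.079.
At 13852 K (t = 138.52):
  G = 288.1·(138.52 − 60)^(-0.07551) = 288.1·78.52^(-0.07551) = 288.1·0.71930 = 207.230.
Gain = 207.230 / 220.079 = 0.9416 → 0.942.

0.942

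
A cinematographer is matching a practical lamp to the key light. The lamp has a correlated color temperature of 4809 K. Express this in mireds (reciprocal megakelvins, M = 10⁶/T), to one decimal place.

207.9 mireds

M = 10⁶ / 4809 = 207.943 → 207.9 mireds.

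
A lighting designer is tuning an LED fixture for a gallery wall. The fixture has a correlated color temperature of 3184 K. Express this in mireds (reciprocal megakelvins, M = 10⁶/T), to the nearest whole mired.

M = 10⁶ / 3184 = 314.070 → 314 mireds.

314 mireds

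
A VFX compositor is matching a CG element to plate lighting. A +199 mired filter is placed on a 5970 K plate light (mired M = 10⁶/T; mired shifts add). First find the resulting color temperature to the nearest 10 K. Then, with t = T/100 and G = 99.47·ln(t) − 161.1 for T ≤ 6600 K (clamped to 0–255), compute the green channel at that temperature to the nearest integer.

M_in = 10⁶/5970 = 167.50; M_out = 167.50 + (+199) = 366.50.
T_out = 10⁶/366.50 = 2728.5 K → 2730 K; t = 27.3.
G = 99.47·ln 27.3 − 161.1 = 99.47·3.3069 − 161.1 = 167.836.
Rounded: 168.

168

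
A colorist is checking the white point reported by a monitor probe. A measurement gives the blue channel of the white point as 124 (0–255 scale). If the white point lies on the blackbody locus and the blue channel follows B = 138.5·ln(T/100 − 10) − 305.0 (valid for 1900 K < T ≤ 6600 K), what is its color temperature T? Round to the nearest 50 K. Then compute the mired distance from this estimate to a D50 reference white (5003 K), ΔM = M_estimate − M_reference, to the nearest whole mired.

ln(t − 10) = (124 + 305.0) / 138.5 = 3.0975.
t − 10 = e^3.0975 = 22.142, so t = 32.142.
T = 100·t = 3214 K → 3200 K to the nearest 50 K.
M_estimate = 10⁶/3200 = 312.50; M_reference = 10⁶/5003 = 199.88.
ΔM = 312.50 − 199.88 = 112.62 → +113 mireds.

+113 mireds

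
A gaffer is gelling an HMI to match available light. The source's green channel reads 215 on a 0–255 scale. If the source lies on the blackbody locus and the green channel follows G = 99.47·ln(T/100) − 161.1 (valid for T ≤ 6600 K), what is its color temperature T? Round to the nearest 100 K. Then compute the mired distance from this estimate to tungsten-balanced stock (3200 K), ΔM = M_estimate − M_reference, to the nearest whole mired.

ln t = (215 + 161.1) / 99.47 = 3.7810.
t = e^3.7810 = 43.862.
T = 100·t = 4386 K → 4400 K to the nearest 100 K.
M_estimate = 10⁶/4400 = 227.27; M_reference = 10⁶/3200 = 312.50.
ΔM = 227.27 − 312.50 = -85.23 → -85 mireds.

-85 mireds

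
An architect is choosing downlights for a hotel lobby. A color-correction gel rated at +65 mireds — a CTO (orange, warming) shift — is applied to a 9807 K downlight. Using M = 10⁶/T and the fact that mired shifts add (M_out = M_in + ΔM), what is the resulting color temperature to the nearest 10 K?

5990 K

M_in = 10⁶/9807 = 101.97 mireds.
M_out = 101.97 + (+65) = 166.97 mireds.
T_out = 10⁶/166.97 = 5989.2 K → 5990 K.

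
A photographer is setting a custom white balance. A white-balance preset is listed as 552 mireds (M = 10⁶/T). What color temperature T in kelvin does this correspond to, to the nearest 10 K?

1810 K

T = 10⁶ / 552 = 1811.59 K → 1810 K.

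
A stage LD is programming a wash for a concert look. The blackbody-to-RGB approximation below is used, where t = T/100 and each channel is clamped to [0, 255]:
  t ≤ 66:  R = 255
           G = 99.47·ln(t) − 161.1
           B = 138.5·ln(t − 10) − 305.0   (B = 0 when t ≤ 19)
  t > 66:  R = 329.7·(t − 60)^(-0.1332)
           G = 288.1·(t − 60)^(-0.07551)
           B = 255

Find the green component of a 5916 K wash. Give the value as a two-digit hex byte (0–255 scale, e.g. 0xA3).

t = 5916/100 = 59.16; the t ≤ 66 branch applies.
G = 99.47·ln 59.16 − 161.1 = 99.47·4.0802 − 161.1 = 244.762.
Rounded: 245; in hex, 0xF5.

0xF5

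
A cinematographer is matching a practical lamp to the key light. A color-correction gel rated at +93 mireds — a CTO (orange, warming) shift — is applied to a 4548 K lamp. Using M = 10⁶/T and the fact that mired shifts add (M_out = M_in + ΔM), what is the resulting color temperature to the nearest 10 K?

3200 K

M_in = 10⁶/4548 = 219.88 mireds.
M_out = 219.88 + (+93) = 312.88 mireds.
T_out = 10⁶/312.88 = 3196.1 K → 3200 K.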